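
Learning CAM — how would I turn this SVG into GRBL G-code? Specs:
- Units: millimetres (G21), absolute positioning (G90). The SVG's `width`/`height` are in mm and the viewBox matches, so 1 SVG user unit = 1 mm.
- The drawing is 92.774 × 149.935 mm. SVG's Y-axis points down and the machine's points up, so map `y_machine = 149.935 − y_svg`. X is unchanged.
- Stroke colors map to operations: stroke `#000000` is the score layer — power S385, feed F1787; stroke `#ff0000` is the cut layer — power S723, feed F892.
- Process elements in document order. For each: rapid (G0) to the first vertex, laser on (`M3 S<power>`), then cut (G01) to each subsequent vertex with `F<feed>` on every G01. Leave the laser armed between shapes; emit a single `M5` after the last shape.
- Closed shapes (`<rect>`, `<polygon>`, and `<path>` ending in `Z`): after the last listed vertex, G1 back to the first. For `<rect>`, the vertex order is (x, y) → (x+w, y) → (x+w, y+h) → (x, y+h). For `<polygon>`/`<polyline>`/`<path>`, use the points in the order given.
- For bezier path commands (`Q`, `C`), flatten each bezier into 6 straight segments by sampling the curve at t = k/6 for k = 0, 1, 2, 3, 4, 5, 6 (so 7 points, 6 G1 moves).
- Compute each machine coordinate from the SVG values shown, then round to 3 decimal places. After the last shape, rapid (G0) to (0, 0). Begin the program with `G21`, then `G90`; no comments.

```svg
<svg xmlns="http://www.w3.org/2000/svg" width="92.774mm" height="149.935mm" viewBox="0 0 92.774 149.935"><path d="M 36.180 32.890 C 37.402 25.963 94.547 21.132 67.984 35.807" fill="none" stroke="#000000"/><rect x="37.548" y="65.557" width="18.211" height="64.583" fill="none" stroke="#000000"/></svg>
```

viewBox `0 0 92.774 149.935` with mm width/height → 1 unit = 1 mm. Flip: y_m = 149.935 − y_svg.

**Shape 1** — `<path>` cubic bezier, stroke `#000000` → score (S385, F1787). Control points (SVG): P0=(36.180,32.890), P1=(37.402,25.963), P2=(94.547,21.132), P3=(67.984,35.807); sampled at t=k/6. Machine vertices: (36.180,117.045) → (40.805,120.253) → (50.871,122.629) → (62.501,123.687) → (71.816,122.946) → (74.936,119.921) → (67.984,114.128). Open path.

**Shape 2** — `<rect>` rectangle, stroke `#000000` → score (S385, F1787). Machine vertices: (37.548,84.378) → (55.759,84.378) → (55.759,19.795) → (37.548,19.795) → (37.548,84.378). Closed: final G1 returns to the first vertex.

G21
G90
G0 X36.180 Y117.045
M3 S385
G01 X40.805 Y120.253 F1787
G01 X50.871 Y122.629 F1787
G01 X62.501 Y123.687 F1787
G01 X71.816 Y122.946 F1787
G01 X74.936 Y119.921 F1787
G01 X67.984 Y114.128 F1787
G0 X37.548 Y84.378
M3 S385
G01 X55.759 Y84.378 F1787
G01 X55.759 Y19.795 F1787
G01 X37.548 Y19.795 F1787
G01 X37.548 Y84.378 F1787
M5
G0 X0.000 Y0.000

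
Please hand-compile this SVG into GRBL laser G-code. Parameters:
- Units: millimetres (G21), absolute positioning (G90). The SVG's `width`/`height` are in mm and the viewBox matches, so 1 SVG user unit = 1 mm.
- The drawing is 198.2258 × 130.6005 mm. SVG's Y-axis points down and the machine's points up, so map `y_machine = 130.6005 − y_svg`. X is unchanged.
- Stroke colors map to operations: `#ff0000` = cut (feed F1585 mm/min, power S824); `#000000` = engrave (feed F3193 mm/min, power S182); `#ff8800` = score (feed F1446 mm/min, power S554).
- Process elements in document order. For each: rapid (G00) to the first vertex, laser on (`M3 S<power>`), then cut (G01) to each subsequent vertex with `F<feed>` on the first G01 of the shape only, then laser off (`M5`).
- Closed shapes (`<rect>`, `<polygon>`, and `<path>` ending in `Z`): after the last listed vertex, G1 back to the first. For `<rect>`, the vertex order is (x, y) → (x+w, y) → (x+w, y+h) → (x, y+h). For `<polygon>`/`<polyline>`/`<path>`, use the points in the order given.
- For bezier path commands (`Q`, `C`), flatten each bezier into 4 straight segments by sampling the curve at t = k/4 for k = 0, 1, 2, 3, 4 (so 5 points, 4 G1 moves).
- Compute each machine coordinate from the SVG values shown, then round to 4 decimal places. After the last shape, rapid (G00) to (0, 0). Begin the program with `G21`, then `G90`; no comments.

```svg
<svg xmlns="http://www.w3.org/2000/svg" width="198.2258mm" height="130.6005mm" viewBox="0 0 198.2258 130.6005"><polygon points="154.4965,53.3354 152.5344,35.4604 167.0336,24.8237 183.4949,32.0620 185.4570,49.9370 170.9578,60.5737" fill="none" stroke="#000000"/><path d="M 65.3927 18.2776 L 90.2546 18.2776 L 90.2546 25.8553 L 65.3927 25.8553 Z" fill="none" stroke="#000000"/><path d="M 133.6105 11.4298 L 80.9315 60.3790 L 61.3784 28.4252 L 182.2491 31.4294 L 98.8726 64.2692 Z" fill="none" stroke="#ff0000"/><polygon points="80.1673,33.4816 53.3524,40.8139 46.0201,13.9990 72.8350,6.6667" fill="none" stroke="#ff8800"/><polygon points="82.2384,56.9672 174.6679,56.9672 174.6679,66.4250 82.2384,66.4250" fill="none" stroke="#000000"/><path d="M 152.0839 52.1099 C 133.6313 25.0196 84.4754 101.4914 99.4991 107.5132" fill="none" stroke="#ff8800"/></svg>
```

G21
G90
G00 X154.4965 Y77.2651
M3 S182
G01 X152.5344 Y95.1401 F3193
G01 X167.0336 Y105.7768
G01 X183.4949 Y98.5385
G01 X185.4570 Y80.6635
G01 X170.9578 Y70.0268
G01 X154.4965 Y77.2651
M5
G00 X65.3927 Y112.3229
M3 S182
G01 X90.2546 Y112.3229 F3193
G01 X90.2546 Y104.7452
G01 X65.3927 Y104.7452
G01 X65.3927 Y112.3229
M5
G00 X133.6105 Y119.1707
M3 S824
G01 X80.9315 Y70.2215 F1585
G01 X61.3784 Y102.1753
G01 X182.2491 Y99.1711
G01 X98.8726 Y66.3313
G01 X133.6105 Y119.1707
M5
G00 X80.1673 Y97.1189
M3 S554
G01 X53.3524 Y89.7866 F1446
G01 X46.0201 Y116.6015
G01 X72.8350 Y123.9338
G01 X80.1673 Y97.1189
M5
G00 X82.2384 Y73.6333
M3 S182
G01 X174.6679 Y73.6333 F3193
G01 X174.6679 Y64.1755
G01 X82.2384 Y64.1755
G01 X82.2384 Y73.6333
M5
G00 X152.0839 Y78.4906
M3 S554
G01 X133.9701 Y82.1094 F1446
G01 X113.2379 Y63.2060
G01 X98.7825 Y38.0941
G01 X99.4991 Y23.0873
M5
G00 X0.0000 Y0.0000

Since the viewBox matches the mm dimensions, user units are millimetres directly. The only transform is the Y-flip y_m = 130.6005 − y_svg.

Shape 1 is a regular polygon drawn with `<polygon>`. Its stroke #000000 means engrave at S182, F3193. After flipping Y the toolpath is (154.4965,77.2651) → (152.5344,95.1401) → (167.0336,105.7768) → (183.4949,98.5385) → (185.4570,80.6635) → (170.9578,70.0268) → (154.4965,77.2651), returning to the start.

Shape 2 is a rectangle drawn with `<path>`. Its stroke #000000 means engrave at S182, F3193. After flipping Y the toolpath is (65.3927,112.3229) → (90.2546,112.3229) → (90.2546,104.7452) → (65.3927,104.7452) → (65.3927,112.3229), returning to the start.

Shape 3 is a closed polygon drawn with `<path>`. Its stroke #ff0000 means cut at S824, F1585. After flipping Y the toolpath is (133.6105,119.1707) → (80.9315,70.2215) → (61.3784,102.1753) → (182.2491,99.1711) → (98.8726,66.3313) → (133.6105,119.1707), returning to the start.

Shape 4 is a regular polygon drawn with `<polygon>`. Its stroke #ff8800 means score at S554, F1446. After flipping Y the toolpath is (80.1673,97.1189) → (53.3524,89.7866) → (46.0201,116.6015) → (72.8350,123.9338) → (80.1673,97.1189), returning to the start.

Shape 5 is a rectangle drawn with `<polygon>`. Its stroke #000000 means engrave at S182, F3193. After flipping Y the toolpath is (82.2384,73.6333) → (174.6679,73.6333) → (174.6679,64.1755) → (82.2384,64.1755) → (82.2384,73.6333), returning to the start.

Shape 6 is a cubic bezier drawn with `<path>`. Its stroke #ff8800 means score at S554, F1446. After flipping Y the toolpath is (152.0839,78.4906) → (133.9701,82.1094) → (113.2379,63.2060) → (98.7825,38.0941) → (99.4991,23.0873).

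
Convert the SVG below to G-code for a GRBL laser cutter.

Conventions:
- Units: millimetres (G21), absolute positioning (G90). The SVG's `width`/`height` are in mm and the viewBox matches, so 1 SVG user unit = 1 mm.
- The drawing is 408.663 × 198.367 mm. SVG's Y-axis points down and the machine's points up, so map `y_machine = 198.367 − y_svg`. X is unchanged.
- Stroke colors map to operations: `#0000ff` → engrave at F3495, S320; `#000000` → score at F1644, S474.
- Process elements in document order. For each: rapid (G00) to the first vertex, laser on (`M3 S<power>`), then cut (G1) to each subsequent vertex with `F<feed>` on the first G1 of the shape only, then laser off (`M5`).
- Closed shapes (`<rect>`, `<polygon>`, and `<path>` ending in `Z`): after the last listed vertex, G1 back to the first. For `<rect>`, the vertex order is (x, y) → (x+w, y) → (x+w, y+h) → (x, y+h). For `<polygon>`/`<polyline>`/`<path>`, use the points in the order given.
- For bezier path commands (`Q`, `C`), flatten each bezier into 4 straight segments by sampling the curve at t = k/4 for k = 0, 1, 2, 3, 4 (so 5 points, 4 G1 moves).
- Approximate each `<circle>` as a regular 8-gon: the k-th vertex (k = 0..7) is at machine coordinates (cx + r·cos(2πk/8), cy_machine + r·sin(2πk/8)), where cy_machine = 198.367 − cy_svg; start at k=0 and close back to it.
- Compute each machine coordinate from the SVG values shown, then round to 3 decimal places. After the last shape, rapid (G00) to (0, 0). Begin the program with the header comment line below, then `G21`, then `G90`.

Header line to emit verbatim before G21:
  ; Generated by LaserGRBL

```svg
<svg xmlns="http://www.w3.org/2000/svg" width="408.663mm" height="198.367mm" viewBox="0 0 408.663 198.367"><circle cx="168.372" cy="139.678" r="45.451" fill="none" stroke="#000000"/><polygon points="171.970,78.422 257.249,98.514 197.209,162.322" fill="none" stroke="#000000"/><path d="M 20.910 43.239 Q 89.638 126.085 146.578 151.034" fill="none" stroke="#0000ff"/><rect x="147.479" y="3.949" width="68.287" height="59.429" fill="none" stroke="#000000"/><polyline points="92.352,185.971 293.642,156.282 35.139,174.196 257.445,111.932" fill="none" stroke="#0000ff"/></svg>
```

Since the viewBox matches the mm dimensions, user units are millimetres directly. The only transform is the Y-flip y_m = 198.367 − y_svg.

Shape 1 is a circle drawn with `<circle>`. Its stroke #000000 means score at S474, F1644. After flipping Y the toolpath is (213.823,58.689) → (200.511,90.828) → (168.372,104.140) → (136.233,90.828) → (122.921,58.689) → (136.233,26.550) → (168.372,13.238) → (200.511,26.550) → (213.823,58.689), returning to the start.

Shape 2 is a regular polygon drawn with `<polygon>`. Its stroke #000000 means score at S474, F1644. After flipping Y the toolpath is (171.970,119.945) → (257.249,99.853) → (197.209,36.045) → (171.970,119.945), returning to the start.

Shape 3 is a quadratic bezier drawn with `<path>`. Its stroke #0000ff means engrave at S320, F3495. After flipping Y the toolpath is (20.910,155.128) → (54.537,117.324) → (86.691,86.756) → (117.371,63.426) → (146.578,47.333).

Shape 4 is a rectangle drawn with `<rect>`. Its stroke #000000 means score at S474, F1644. After flipping Y the toolpath is (147.479,194.418) → (215.766,194.418) → (215.766,134.989) → (147.479,134.989) → (147.479,194.418), returning to the start.

Shape 5 is a open polyline drawn with `<polyline>`. Its stroke #0000ff means engrave at S320, F3495. After flipping Y the toolpath is (92.352,12.396) → (293.642,42.085) → (35.139,24.171) → (257.445,86.435).

; Generated by LaserGRBL
G21
G90
G00 X213.823 Y58.689
M3 S474
G1 X200.511 Y90.828 F1644
G1 X168.372 Y104.140
G1 X136.233 Y90.828
G1 X122.921 Y58.689
G1 X136.233 Y26.550
G1 X168.372 Y13.238
G1 X200.511 Y26.550
G1 X213.823 Y58.689
M5
G00 X171.970 Y119.945
M3 S474
G1 X257.249 Y99.853 F1644
G1 X197.209 Y36.045
G1 X171.970 Y119.945
M5
G00 X20.910 Y155.128
M3 S320
G1 X54.537 Y117.324 F3495
G1 X86.691 Y86.756
G1 X117.371 Y63.426
G1 X146.578 Y47.333
M5
G00 X147.479 Y194.418
M3 S474
G1 X215.766 Y194.418 F1644
G1 X215.766 Y134.989
G1 X147.479 Y134.989
G1 X147.479 Y194.418
M5
G00 X92.352 Y12.396
M3 S320
G1 X293.642 Y42.085 F3495
G1 X35.139 Y24.171
G1 X257.445 Y86.435
M5
G00 X0.000 Y0.000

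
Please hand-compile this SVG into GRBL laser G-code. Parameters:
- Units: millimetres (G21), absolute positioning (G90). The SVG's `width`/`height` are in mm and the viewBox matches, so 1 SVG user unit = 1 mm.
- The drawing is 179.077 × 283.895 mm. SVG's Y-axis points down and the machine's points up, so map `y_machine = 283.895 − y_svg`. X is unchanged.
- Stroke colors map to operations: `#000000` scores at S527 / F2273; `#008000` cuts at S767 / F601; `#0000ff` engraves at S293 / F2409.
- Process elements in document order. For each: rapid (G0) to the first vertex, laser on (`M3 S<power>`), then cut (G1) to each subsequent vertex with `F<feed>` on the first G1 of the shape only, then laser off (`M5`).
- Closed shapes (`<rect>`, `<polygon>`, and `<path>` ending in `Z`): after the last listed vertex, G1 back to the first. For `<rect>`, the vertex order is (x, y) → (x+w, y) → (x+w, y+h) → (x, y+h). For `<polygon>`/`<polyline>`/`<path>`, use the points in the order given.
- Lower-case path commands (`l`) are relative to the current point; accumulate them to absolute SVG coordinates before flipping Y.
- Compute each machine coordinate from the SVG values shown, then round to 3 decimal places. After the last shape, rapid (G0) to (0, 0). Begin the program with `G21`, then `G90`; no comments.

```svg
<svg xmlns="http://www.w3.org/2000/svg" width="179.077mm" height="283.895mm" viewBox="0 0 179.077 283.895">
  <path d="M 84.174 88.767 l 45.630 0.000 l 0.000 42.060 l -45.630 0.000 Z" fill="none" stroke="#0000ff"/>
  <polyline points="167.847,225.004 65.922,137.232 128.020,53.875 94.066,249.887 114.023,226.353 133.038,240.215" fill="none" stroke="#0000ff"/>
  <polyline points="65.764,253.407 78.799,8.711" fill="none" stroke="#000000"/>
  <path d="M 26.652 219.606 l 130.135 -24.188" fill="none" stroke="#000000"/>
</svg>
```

G21
G90
G0 X84.174 Y195.128
M3 S293
G1 X129.804 Y195.128 F2409
G1 X129.804 Y153.068
G1 X84.174 Y153.068
G1 X84.174 Y195.128
M5
G0 X167.847 Y58.891
M3 S293
G1 X65.922 Y146.663 F2409
G1 X128.020 Y230.020
G1 X94.066 Y34.008
G1 X114.023 Y57.542
G1 X133.038 Y43.680
M5
G0 X65.764 Y30.488
M3 S527
G1 X78.799 Y275.184 F2273
M5
G0 X26.652 Y64.289
M3 S527
G1 X156.787 Y88.477 F2273
M5
G0 X0.000 Y0.000

1 u = 1 mm; y_m = 283.895 − y.

[1] `<path>` rectangle, #0000ff→engrave S293 F2409: (84.174,195.128) → (129.804,195.128) → (129.804,153.068) → (84.174,153.068) → (84.174,195.128) (closed)

[2] `<polyline>` open polyline, #0000ff→engrave S293 F2409: (167.847,58.891) → (65.922,146.663) → (128.020,230.020) → (94.066,34.008) → (114.023,57.542) → (133.038,43.680)

[3] `<polyline>` line segment, #000000→score S527 F2273: (65.764,30.488) → (78.799,275.184)

[4] `<path>` line segment, #000000→score S527 F2273: (26.652,64.289) → (156.787,88.477)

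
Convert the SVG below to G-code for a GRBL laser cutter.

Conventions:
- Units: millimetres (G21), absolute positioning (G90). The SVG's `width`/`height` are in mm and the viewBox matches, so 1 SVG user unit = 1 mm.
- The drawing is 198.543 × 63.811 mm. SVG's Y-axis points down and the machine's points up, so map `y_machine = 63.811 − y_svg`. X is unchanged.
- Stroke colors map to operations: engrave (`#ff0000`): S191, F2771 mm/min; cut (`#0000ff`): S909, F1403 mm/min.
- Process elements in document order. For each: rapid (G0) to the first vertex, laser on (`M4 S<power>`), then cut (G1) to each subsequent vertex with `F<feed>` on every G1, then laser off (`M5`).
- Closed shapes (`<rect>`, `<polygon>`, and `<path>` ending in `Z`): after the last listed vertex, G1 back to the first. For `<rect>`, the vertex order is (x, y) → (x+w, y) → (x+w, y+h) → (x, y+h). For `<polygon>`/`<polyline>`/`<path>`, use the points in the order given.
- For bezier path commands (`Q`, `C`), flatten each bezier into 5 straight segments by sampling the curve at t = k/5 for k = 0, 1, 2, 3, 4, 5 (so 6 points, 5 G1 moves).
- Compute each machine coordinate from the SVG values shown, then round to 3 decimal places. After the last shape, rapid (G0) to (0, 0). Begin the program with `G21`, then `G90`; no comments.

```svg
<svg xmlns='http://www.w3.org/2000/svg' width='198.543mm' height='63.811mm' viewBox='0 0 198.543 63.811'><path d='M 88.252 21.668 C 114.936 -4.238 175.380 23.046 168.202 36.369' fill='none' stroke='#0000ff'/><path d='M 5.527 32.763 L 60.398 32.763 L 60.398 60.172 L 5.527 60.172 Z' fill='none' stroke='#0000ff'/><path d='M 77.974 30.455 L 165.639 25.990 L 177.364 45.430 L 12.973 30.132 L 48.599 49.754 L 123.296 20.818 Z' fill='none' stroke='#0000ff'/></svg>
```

Since the viewBox matches the mm dimensions, user units are millimetres directly. The only transform is the Y-flip y_m = 63.811 − y_svg.

Shape 1 is a cubic bezier drawn with `<path>`. Its stroke #0000ff means cut at S909, F1403. After flipping Y the toolpath is (88.252,42.143) → (107.503,51.841) → (129.989,51.997) → (150.845,45.833) → (165.205,36.574) → (168.202,27.442).

Shape 2 is a rectangle drawn with `<path>`. Its stroke #0000ff means cut at S909, F1403. After flipping Y the toolpath is (5.527,31.048) → (60.398,31.048) → (60.398,3.639) → (5.527,3.639) → (5.527,31.048), returning to the start.

Shape 3 is a closed polygon drawn with `<path>`. Its stroke #0000ff means cut at S909, F1403. After flipping Y the toolpath is (77.974,33.356) → (165.639,37.821) → (177.364,18.381) → (12.973,33.679) → (48.599,14.057) → (123.296,42.993) → (77.974,33.356), returning to the start.

G21
G90
G0 X88.252 Y42.143
M4 S909
G1 X107.503 Y51.841 F1403
G1 X129.989 Y51.997 F1403
G1 X150.845 Y45.833 F1403
G1 X165.205 Y36.574 F1403
G1 X168.202 Y27.442 F1403
M5
G0 X5.527 Y31.048
M4 S909
G1 X60.398 Y31.048 F1403
G1 X60.398 Y3.639 F1403
G1 X5.527 Y3.639 F1403
G1 X5.527 Y31.048 F1403
M5
G0 X77.974 Y33.356
M4 S909
G1 X165.639 Y37.821 F1403
G1 X177.364 Y18.381 F1403
G1 X12.973 Y33.679 F1403
G1 X48.599 Y14.057 F1403
G1 X123.296 Y42.993 F1403
G1 X77.974 Y33.356 F1403
M5
G0 X0.000 Y0.000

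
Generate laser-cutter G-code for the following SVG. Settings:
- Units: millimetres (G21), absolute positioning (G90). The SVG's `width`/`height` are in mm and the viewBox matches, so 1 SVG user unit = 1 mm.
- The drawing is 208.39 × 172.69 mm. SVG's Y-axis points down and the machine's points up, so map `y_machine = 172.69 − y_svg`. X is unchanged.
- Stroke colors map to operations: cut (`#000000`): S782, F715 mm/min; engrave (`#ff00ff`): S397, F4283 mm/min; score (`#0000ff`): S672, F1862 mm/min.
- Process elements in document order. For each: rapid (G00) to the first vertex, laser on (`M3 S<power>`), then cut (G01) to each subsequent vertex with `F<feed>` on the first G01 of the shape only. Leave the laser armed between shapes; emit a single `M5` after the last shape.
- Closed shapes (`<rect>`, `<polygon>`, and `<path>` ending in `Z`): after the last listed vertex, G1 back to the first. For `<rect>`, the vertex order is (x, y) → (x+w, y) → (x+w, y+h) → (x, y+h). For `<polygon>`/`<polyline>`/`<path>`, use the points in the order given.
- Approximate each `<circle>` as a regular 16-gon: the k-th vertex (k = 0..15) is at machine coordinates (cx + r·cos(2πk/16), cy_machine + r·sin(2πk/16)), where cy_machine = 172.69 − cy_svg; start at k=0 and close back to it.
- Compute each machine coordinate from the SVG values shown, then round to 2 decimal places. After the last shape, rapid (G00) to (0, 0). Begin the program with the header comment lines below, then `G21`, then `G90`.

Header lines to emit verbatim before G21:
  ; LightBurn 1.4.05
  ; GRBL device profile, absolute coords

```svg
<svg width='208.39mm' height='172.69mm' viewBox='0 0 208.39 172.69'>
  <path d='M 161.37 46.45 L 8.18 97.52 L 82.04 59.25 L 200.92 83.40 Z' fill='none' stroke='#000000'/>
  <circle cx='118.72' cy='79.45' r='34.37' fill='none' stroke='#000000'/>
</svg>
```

; LightBurn 1.4.05
; GRBL device profile, absolute coords
G21
G90
G00 X161.37 Y126.24
M3 S782
G01 X8.18 Y75.17 F715
G01 X82.04 Y113.44
G01 X200.92 Y89.29
G01 X161.37 Y126.24
G00 X153.09 Y93.24
M3 S782
G01 X150.47 Y106.39 F715
G01 X143.02 Y117.54
G01 X131.87 Y124.99
G01 X118.72 Y127.61
G01 X105.57 Y124.99
G01 X94.42 Y117.54
G01 X86.97 Y106.39
G01 X84.35 Y93.24
G01 X86.97 Y80.09
G01 X94.42 Y68.94
G01 X105.57 Y61.49
G01 X118.72 Y58.87
G01 X131.87 Y61.49
G01 X143.02 Y68.94
G01 X150.47 Y80.09
G01 X153.09 Y93.24
M5
G00 X0.00 Y0.00

1 u = 1 mm; y_m = 172.69 − y.

[1] `<path>` closed polygon, #000000→cut S782 F715: (161.37,126.24) → (8.18,75.17) → (82.04,113.44) → (200.92,89.29) → (161.37,126.24) (closed)

[2] `<circle>` circle, #000000→cut S782 F715: (153.09,93.24) → (150.47,106.39) → (143.02,117.54) → (131.87,124.99) → (118.72,127.61) → (105.57,124.99) → (94.42,117.54) → (86.97,106.39) → (84.35,93.24) → (86.97,80.09) → (94.42,68.94) → (105.57,61.49) → (118.72,58.87) → (131.87,61.49) → (143.02,68.94) → (150.47,80.09) → (153.09,93.24) (closed)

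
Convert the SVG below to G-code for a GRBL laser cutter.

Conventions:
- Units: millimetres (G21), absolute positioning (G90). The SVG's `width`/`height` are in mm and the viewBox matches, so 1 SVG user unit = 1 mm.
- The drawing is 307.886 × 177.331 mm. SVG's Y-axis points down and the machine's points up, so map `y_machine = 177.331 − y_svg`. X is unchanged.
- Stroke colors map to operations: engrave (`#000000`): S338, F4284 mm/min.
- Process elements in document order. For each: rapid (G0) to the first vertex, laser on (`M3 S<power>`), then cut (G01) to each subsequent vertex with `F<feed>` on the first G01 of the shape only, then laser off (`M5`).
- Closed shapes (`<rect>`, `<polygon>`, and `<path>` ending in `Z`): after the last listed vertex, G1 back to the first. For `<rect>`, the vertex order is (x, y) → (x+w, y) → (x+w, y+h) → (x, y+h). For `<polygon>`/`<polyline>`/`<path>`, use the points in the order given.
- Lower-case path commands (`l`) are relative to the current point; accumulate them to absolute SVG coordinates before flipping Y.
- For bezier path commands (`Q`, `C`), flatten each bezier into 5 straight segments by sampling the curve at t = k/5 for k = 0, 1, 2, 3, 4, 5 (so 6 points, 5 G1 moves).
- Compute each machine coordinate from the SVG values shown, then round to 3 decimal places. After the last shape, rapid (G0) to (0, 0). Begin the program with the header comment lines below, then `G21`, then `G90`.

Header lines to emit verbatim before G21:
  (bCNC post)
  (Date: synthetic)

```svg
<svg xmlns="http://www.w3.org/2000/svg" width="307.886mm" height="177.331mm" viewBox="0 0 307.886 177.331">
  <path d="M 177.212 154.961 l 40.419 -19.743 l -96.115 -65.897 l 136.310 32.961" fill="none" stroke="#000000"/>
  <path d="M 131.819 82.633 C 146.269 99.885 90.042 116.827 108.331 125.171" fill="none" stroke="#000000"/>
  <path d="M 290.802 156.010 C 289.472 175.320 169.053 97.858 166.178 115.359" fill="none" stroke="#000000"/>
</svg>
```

(bCNC post)
(Date: synthetic)
G21
G90
G0 X177.212 Y22.370
M3 S338
G01 X217.631 Y42.113 F4284
G01 X121.516 Y108.010
G01 X257.826 Y75.049
M5
G0 X131.819 Y94.698
M3 S338
G01 X133.169 Y84.450 F4284
G01 X124.526 Y74.675
G01 X112.860 Y65.769
G01 X105.138 Y58.132
G01 X108.331 Y52.160
M5
G0 X290.802 Y21.321
M3 S338
G01 X277.606 Y19.814 F4284
G01 X247.188 Y32.329
G01 X210.905 Y49.662
G01 X180.115 Y62.611
G01 X166.178 Y61.972
M5
G0 X0.000 Y0.000

Since the viewBox matches the mm dimensions, user units are millimetres directly. The only transform is the Y-flip y_m = 177.331 − y_svg.

Shape 1 is a open polyline drawn with `<path>`. Its stroke #000000 means engrave at S338, F4284. After flipping Y the toolpath is (177.212,22.370) → (217.631,42.113) → (121.516,108.010) → (257.826,75.049).

Shape 2 is a cubic bezier drawn with `<path>`. Its stroke #000000 means engrave at S338, F4284. After flipping Y the toolpath is (131.819,94.698) → (133.169,84.450) → (124.526,74.675) → (112.860,65.769) → (105.138,58.132) → (108.331,52.160).

Shape 3 is a cubic bezier drawn with `<path>`. Its stroke #000000 means engrave at S338, F4284. After flipping Y the toolpath is (290.802,21.321) → (277.606,19.814) → (247.188,32.329) → (210.905,49.662) → (180.115,62.611) → (166.178,61.972).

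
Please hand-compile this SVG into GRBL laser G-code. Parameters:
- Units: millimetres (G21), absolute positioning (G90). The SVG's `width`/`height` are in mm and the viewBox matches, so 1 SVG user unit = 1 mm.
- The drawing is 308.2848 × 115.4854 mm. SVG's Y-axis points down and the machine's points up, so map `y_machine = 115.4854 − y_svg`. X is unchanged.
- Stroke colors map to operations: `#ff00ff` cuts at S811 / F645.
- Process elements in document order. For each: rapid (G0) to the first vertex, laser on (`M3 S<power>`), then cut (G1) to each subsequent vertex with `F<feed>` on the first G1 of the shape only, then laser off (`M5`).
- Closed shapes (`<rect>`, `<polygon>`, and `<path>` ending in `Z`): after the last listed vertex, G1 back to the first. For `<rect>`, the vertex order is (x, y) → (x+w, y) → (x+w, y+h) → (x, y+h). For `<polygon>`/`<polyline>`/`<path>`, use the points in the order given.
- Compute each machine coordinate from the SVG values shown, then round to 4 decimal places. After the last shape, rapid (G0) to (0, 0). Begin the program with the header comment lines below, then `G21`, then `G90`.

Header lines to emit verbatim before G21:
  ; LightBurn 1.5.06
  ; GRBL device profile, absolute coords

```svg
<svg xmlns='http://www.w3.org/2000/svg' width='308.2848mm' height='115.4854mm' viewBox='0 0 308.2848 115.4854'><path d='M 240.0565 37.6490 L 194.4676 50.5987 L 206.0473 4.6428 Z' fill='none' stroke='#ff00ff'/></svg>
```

Since the viewBox matches the mm dimensions, user units are millimetres directly. The only transform is the Y-flip y_m = 115.4854 − y_svg.

Shape 1 is a regular polygon drawn with `<path>`. Its stroke #ff00ff means cut at S811, F645. After flipping Y the toolpath is (240.0565,77.8364) → (194.4676,64.8867) → (206.0473,110.8426) → (240.0565,77.8364), returning to the start.

; LightBurn 1.5.06
; GRBL device profile, absolute coords
G21
G90
G0 X240.0565 Y77.8364
M3 S811
G1 X194.4676 Y64.8867 F645
G1 X206.0473 Y110.8426
G1 X240.0565 Y77.8364
M5
G0 X0.0000 Y0.0000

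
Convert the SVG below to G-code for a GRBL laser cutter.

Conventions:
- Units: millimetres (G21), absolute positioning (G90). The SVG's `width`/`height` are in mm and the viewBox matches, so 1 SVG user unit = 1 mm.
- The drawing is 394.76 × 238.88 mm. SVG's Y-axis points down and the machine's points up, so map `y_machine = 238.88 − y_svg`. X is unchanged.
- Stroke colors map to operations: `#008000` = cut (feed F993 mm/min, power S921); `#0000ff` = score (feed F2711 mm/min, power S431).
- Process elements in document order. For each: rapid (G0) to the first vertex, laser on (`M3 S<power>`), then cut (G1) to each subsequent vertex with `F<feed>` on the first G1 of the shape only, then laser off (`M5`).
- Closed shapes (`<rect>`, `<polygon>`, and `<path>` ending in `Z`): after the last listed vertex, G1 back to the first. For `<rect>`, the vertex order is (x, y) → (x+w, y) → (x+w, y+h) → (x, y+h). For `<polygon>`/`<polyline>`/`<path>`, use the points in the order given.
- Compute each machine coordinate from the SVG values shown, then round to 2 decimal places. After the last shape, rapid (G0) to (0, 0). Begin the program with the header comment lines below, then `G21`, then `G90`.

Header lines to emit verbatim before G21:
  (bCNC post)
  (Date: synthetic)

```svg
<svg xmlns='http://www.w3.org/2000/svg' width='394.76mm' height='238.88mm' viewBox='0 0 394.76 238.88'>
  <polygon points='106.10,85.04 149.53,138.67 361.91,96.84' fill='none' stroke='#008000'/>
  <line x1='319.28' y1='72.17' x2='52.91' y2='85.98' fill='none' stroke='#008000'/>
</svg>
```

1 u = 1 mm; y_m = 238.88 − y.

[1] `<polygon>` closed polygon, #008000→cut S921 F993: (106.10,153.84) → (149.53,100.21) → (361.91,142.04) → (106.10,153.84) (closed)

[2] `<line>` line segment, #008000→cut S921 F993: (319.28,166.71) → (52.91,152.90)

(bCNC post)
(Date: synthetic)
G21
G90
G0 X106.10 Y153.84
M3 S921
G1 X149.53 Y100.21 F993
G1 X361.91 Y142.04
G1 X106.10 Y153.84
M5
G0 X319.28 Y166.71
M3 S921
G1 X52.91 Y152.90 F993
M5
G0 X0.00 Y0.00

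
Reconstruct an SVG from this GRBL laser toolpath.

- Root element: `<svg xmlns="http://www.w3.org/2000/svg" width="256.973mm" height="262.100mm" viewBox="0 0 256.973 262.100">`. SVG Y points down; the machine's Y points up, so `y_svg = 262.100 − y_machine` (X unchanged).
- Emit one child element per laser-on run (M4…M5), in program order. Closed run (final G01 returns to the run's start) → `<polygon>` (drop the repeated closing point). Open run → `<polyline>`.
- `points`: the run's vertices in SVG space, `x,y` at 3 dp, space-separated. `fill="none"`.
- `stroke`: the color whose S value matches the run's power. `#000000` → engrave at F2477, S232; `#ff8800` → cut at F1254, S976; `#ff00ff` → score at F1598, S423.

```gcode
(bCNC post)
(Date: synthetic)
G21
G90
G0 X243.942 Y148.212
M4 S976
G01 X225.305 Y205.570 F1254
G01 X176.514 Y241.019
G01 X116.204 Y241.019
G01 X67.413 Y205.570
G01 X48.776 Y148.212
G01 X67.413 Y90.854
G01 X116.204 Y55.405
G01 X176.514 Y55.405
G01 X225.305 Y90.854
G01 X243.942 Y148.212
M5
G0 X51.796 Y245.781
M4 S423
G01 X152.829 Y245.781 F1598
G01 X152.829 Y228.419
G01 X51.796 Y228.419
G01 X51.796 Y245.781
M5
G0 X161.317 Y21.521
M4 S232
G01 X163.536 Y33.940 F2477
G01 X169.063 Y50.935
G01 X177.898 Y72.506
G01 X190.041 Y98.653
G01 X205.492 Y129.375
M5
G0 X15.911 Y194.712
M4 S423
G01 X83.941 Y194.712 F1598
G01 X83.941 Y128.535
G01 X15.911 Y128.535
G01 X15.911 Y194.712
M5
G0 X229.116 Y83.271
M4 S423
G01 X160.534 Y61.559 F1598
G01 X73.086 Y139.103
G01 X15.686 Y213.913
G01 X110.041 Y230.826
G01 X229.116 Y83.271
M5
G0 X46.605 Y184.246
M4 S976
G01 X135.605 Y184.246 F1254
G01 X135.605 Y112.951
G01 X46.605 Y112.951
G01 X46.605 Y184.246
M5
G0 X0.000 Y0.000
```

<svg xmlns="http://www.w3.org/2000/svg" width="256.973mm" height="262.100mm" viewBox="0 0 256.973 262.100">
  <polygon points="243.942,113.888 225.305,56.530 176.514,21.081 116.204,21.081 67.413,56.530 48.776,113.888 67.413,171.246 116.204,206.695 176.514,206.695 225.305,171.246" fill="none" stroke="#ff8800"/>
  <polygon points="51.796,16.319 152.829,16.319 152.829,33.681 51.796,33.681" fill="none" stroke="#ff00ff"/>
  <polyline points="161.317,240.579 163.536,228.160 169.063,211.165 177.898,189.594 190.041,163.447 205.492,132.725" fill="none" stroke="#000000"/>
  <polygon points="15.911,67.388 83.941,67.388 83.941,133.565 15.911,133.565" fill="none" stroke="#ff00ff"/>
  <polygon points="229.116,178.829 160.534,200.541 73.086,122.997 15.686,48.187 110.041,31.274" fill="none" stroke="#ff00ff"/>
  <polygon points="46.605,77.854 135.605,77.854 135.605,149.149 46.605,149.149" fill="none" stroke="#ff8800"/>
</svg>

Each laser-on run becomes one SVG element. Flip Y back into SVG space with y_svg = 262.100 − y_machine.

Run 1: the run's S976 means `#ff8800` (cut). The run returns to its start, so emit a `<polygon>` with points (Y-flipped): 243.942,113.888 225.305,56.530 176.514,21.081 116.204,21.081 67.413,56.530 48.776,113.888 67.413,171.246 116.204,206.695 176.514,206.695 225.305,171.246.

Run 2: the run's S423 means `#ff00ff` (score). The run returns to its start, so emit a `<polygon>` with points (Y-flipped): 51.796,16.319 152.829,16.319 152.829,33.681 51.796,33.681.

Run 3: the run's S232 means `#000000` (engrave). The run is open, so emit a `<polyline>` with points (Y-flipped): 161.317,240.579 163.536,228.160 169.063,211.165 177.898,189.594 190.041,163.447 205.492,132.725.

Run 4: power S423 maps to stroke `#ff00ff` (score). The run returns to its start, so emit a `<polygon>` with points (Y-flipped): 15.911,67.388 83.941,67.388 83.941,133.565 15.911,133.565.

Run 5: S423 ⇒ score layer `#ff00ff`. The run returns to its start, so emit a `<polygon>` with points (Y-flipped): 229.116,178.829 160.534,200.541 73.086,122.997 15.686,48.187 110.041,31.274.

Run 6: the run's S976 means `#ff8800` (cut). The run returns to its start, so emit a `<polygon>` with points (Y-flipped): 46.605,77.854 135.605,77.854 135.605,149.149 46.605,149.149.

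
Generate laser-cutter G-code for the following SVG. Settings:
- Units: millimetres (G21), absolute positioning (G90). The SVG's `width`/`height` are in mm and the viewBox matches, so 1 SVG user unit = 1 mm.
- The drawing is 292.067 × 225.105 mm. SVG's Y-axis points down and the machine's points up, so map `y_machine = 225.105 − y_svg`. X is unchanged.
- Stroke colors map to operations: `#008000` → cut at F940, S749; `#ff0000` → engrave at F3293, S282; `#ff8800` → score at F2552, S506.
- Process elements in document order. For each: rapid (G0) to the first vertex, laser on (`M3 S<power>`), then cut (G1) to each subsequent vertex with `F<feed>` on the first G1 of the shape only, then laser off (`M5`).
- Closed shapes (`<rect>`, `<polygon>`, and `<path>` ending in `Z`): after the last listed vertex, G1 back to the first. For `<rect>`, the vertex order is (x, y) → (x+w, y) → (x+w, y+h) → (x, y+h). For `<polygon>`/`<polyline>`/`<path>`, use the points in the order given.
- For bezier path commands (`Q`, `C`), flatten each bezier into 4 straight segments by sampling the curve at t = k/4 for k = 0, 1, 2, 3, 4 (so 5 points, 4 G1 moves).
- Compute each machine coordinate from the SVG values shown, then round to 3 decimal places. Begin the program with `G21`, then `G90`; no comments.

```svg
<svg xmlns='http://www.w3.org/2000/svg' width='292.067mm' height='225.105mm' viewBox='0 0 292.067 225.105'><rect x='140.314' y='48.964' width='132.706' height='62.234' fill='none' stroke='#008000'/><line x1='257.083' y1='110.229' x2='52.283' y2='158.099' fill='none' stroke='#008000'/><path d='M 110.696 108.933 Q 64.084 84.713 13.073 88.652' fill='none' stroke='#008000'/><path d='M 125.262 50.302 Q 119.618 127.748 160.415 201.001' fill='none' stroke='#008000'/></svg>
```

viewBox `0 0 292.067 225.105` with mm width/height → 1 unit = 1 mm. Flip: y_m = 225.105 − y_svg.

**Shape 1** — `<rect>` rectangle, stroke `#008000` → cut (S749, F940). Machine vertices: (140.314,176.141) → (273.020,176.141) → (273.020,113.907) → (140.314,113.907) → (140.314,176.141). Closed: final G1 returns to the first vertex.

**Shape 2** — `<line>` line segment, stroke `#008000` → cut (S749, F940). Machine vertices: (257.083,114.876) → (52.283,67.006). Open path.

**Shape 3** — `<path>` quadratic bezier, stroke `#008000` → cut (S749, F940). Control points (SVG): P0=(110.696,108.933), P1=(64.084,84.713), P2=(13.073,88.652); sampled at t=k/4. Machine vertices: (110.696,116.172) → (87.115,126.522) → (62.984,133.352) → (38.304,136.663) → (13.073,136.453). Open path.

**Shape 4** — `<path>` quadratic bezier, stroke `#008000` → cut (S749, F940). Control points (SVG): P0=(125.262,50.302), P1=(119.618,127.748), P2=(160.415,201.001); sampled at t=k/4. Machine vertices: (125.262,174.803) → (125.343,136.342) → (131.228,98.405) → (142.919,60.993) → (160.415,24.104). Open path.

G21
G90
G0 X140.314 Y176.141
M3 S749
G1 X273.020 Y176.141 F940
G1 X273.020 Y113.907
G1 X140.314 Y113.907
G1 X140.314 Y176.141
M5
G0 X257.083 Y114.876
M3 S749
G1 X52.283 Y67.006 F940
M5
G0 X110.696 Y116.172
M3 S749
G1 X87.115 Y126.522 F940
G1 X62.984 Y133.352
G1 X38.304 Y136.663
G1 X13.073 Y136.453
M5
G0 X125.262 Y174.803
M3 S749
G1 X125.343 Y136.342 F940
G1 X131.228 Y98.405
G1 X142.919 Y60.993
G1 X160.415 Y24.104
M5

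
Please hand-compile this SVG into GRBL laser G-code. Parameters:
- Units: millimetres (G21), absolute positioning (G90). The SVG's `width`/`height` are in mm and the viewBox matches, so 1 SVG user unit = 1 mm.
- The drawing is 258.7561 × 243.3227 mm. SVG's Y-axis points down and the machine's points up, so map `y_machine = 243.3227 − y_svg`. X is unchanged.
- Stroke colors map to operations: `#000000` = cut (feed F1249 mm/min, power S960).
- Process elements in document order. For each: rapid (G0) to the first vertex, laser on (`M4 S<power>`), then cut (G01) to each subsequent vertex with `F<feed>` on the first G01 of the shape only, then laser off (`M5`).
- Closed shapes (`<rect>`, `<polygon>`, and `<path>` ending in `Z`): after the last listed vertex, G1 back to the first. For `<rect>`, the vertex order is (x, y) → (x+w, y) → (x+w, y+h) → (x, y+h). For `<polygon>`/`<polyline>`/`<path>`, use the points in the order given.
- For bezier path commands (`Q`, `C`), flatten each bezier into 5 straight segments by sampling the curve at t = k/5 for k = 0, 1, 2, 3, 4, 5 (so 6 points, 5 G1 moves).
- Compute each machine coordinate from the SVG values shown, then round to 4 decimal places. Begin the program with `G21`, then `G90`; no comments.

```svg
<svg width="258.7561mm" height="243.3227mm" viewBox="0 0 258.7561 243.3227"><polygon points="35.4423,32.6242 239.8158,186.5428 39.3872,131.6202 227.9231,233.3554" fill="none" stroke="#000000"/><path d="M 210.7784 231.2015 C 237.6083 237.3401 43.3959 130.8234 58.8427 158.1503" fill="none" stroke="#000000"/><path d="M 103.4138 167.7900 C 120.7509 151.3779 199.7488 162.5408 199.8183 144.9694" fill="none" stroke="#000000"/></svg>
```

G21
G90
G0 X35.4423 Y210.6985
M4 S960
G01 X239.8158 Y56.7799 F1249
G01 X39.3872 Y111.7025
G01 X227.9231 Y9.9673
G01 X35.4423 Y210.6985
M5
G0 X210.7784 Y12.1212
M4 S960
G01 X203.7969 Y19.9847 F1249
G01 X164.4389 Y43.0535
G01 X113.3781 Y69.4957
G01 X71.2881 Y87.4793
G01 X58.8427 Y85.1724
M5
G0 X103.4138 Y75.5327
M4 S960
G01 X120.0906 Y82.5214 F1249
G01 X144.8178 Y85.5950
G01 X170.8470 Y87.4563
G01 X191.4299 Y90.8081
G01 X199.8183 Y98.3533
M5

Since the viewBox matches the mm dimensions, user units are millimetres directly. The only transform is the Y-flip y_m = 243.3227 − y_svg.

Shape 1 is a closed polygon drawn with `<polygon>`. Its stroke #000000 means cut at S960, F1249. After flipping Y the toolpath is (35.4423,210.6985) → (239.8158,56.7799) → (39.3872,111.7025) → (227.9231,9.9673) → (35.4423,210.6985), returning to the start.

Shape 2 is a cubic bezier drawn with `<path>`. Its stroke #000000 means cut at S960, F1249. After flipping Y the toolpath is (210.7784,12.1212) → (203.7969,19.9847) → (164.4389,43.0535) → (113.3781,69.4957) → (71.2881,87.4793) → (58.8427,85.1724).

Shape 3 is a cubic bezier drawn with `<path>`. Its stroke #000000 means cut at S960, F1249. After flipping Y the toolpath is (103.4138,75.5327) → (120.0906,82.5214) → (144.8178,85.5950) → (170.8470,87.4563) → (191.4299,90.8081) → (199.8183,98.3533).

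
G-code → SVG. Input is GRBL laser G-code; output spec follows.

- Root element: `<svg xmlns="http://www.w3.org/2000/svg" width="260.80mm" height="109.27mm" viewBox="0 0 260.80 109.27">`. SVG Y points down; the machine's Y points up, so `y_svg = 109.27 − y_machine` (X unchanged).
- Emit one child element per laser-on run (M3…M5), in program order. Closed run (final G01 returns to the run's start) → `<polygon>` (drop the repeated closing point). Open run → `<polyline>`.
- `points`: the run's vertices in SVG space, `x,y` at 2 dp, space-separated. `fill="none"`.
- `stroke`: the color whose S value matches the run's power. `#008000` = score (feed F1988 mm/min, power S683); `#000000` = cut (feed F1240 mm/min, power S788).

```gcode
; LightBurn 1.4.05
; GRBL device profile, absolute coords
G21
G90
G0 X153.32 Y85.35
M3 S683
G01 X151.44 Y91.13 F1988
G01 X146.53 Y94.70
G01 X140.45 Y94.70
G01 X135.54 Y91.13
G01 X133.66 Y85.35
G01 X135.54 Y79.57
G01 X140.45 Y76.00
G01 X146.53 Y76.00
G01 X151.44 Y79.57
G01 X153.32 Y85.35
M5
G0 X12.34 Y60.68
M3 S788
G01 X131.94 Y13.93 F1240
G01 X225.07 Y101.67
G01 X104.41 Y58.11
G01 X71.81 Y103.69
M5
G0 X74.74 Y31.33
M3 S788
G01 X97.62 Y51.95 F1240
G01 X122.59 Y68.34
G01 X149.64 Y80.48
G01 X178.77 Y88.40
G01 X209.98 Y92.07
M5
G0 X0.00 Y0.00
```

<svg xmlns="http://www.w3.org/2000/svg" width="260.80mm" height="109.27mm" viewBox="0 0 260.80 109.27">
  <polygon points="153.32,23.92 151.44,18.14 146.53,14.57 140.45,14.57 135.54,18.14 133.66,23.92 135.54,29.70 140.45,33.27 146.53,33.27 151.44,29.70" fill="none" stroke="#008000"/>
  <polyline points="12.34,48.59 131.94,95.34 225.07,7.60 104.41,51.16 71.81,5.58" fill="none" stroke="#000000"/>
  <polyline points="74.74,77.94 97.62,57.32 122.59,40.93 149.64,28.79 178.77,20.87 209.98,17.20" fill="none" stroke="#000000"/>
</svg>

Machine Y-up, SVG Y-down with viewBox height 109.27, so y_svg = 109.27 − y_machine; X carries over.

Run 1: power S683 maps to stroke `#008000` (score). The run returns to its start, so emit a `<polygon>` with points (Y-flipped): 153.32,23.92 151.44,18.14 146.53,14.57 140.45,14.57 135.54,18.14 133.66,23.92 135.54,29.70 140.45,33.27 146.53,33.27 151.44,29.70.

Run 2: power S788 maps to stroke `#000000` (cut). The run is open, so emit a `<polyline>` with points (Y-flipped): 12.34,48.59 131.94,95.34 225.07,7.60 104.41,51.16 71.81,5.58.

Run 3: power S788 maps to stroke `#000000` (cut). The run is open, so emit a `<polyline>` with points (Y-flipped): 74.74,77.94 97.62,57.32 122.59,40.93 149.64,28.79 178.77,20.87 209.98,17.20.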